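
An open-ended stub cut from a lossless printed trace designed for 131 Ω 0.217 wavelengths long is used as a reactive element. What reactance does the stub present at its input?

βl = 2π × 0.217 = 78.1°
tan(βl) = 4.75
For an open-ended stub, Z_in = −jZ_0·cot(βl) = −jZ_0/tan(βl)

X_in ≈ -27.6 Ω (capacitive)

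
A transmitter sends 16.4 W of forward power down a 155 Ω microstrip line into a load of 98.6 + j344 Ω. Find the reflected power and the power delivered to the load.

|Γ| = |(-56.4 + j344)/(253.6 + j344)| = 0.816
|Γ|² = 0.665
P_refl = |Γ|²·P_inc = 10.9 W, P_del = (1 − |Γ|²)·P_inc = 5.49 W

P_reflected ≈ 10.9 W; P_delivered ≈ 5.49 W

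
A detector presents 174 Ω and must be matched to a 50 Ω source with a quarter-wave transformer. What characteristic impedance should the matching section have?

Z_qwt ≈ 93.3 Ω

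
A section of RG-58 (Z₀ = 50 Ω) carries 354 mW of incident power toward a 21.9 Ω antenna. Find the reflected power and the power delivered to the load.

Γ = (21.9 − 50)/(21.9 + 50) = -0.391
|Γ|² = 0.153
P_refl = |Γ|²·P_inc = 54.1 mW, P_del = (1 − |Γ|²)·P_inc = 300 mW

P_reflected ≈ 54.1 mW; P_delivered ≈ 300 mW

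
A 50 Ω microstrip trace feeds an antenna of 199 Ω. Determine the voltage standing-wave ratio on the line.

Γ = (199 − 50)/(199 + 50) = 0.598
VSWR = (1 + 0.598)/(1 − 0.598)

VSWR ≈ 3.98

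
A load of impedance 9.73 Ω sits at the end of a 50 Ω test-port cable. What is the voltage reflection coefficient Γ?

Γ = (Z_L − Z_0)/(Z_L + Z_0) = (9.73 − 50)/(9.73 + 50) = -40.27/59.73

Γ = -0.674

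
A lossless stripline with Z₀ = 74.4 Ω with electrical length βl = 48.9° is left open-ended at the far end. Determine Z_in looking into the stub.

Z_in ≈ −j64.9 Ω

tan(βl) = 1.15
For an open-ended stub, Z_in = −jZ_0·cot(βl) = −jZ_0/tan(βl)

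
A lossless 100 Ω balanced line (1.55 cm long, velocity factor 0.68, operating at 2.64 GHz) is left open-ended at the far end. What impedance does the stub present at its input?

λ = v/f = 0.68·c / 2.64 GHz = 0.0773 m
βl = 2π·l/λ = 2π × 0.201 = 72.2°
tan(βl) = 3.12
For an open-ended stub, Z_in = −jZ_0·cot(βl) = −jZ_0/tan(βl)

Z_in ≈ −j32.1 Ω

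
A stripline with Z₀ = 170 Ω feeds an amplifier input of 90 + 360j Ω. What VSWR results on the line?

VSWR ≈ 10.8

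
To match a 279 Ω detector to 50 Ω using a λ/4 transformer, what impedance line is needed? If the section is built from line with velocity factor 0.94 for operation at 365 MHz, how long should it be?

Z_qwt ≈ 118 Ω; length ≈ 19.3 cm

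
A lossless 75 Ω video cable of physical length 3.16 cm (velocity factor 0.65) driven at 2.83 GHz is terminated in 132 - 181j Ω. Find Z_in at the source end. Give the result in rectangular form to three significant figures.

Z_in ≈ 407 − j29 Ω

λ = v/f = 0.65·c / 2.83 GHz = 0.0689 m
βl = 2π·l/λ = 2π × 0.459 = 165°
tan(βl) = tan(165°) = -0.266
Z_in = Z_0·(Z_L + jZ_0·tanβl)/(Z_0 + jZ_L·tanβl)
     = 75·(132 − j201)/(26.8 − j35.1)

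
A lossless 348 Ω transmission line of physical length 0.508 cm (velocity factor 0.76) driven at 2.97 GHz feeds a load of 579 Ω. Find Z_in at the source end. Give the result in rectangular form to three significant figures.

Z_in ≈ 449 − j176 Ω

λ = v/f = 0.76·c / 2.97 GHz = 0.0768 m
βl = 2π·l/λ = 2π × 0.0662 = 23.8°
tan(βl) = tan(23.8°) = 0.442
Z_in = Z_0·(Z_L + jZ_0·tanβl)/(Z_0 + jZ_L·tanβl)
     = 348·(579 + j154)/(348 + j256)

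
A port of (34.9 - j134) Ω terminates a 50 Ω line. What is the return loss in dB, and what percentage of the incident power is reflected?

RL ≈ 1.41 dB; 72.3% of incident power reflected

Γ = (-15.1 − j134)/(84.9 − j134), |Γ| = 0.85
RL = −20·log₁₀(0.85) = 1.41 dB
P_refl/P_inc = |Γ|² = 0.723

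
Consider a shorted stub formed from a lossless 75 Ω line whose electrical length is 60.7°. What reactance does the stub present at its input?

X_in ≈ 134 Ω (inductive)

tan(βl) = 1.78
For a shorted stub, Z_in = jZ_0·tan(βl)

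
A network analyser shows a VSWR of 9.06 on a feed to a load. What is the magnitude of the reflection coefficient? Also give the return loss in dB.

|Γ| ≈ 0.801; return loss ≈ 1.93 dB

|Γ| = (S − 1)/(S + 1) = (9.06 − 1)/(9.06 + 1) = 8.06/10.1
RL = −20·log₁₀|Γ| = −20·log₁₀(0.801)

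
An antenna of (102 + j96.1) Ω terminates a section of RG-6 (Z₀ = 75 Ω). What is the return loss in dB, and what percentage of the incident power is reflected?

Γ = (27 + j96.1)/(177 + j96.1), |Γ| = 0.496
RL = −20·log₁₀(0.496) = 6.1 dB
P_refl/P_inc = |Γ|² = 0.246

RL ≈ 6.1 dB; 24.6% of incident power reflected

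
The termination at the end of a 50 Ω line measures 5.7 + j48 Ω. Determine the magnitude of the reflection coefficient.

Γ = (Z_L − Z_0)/(Z_L + Z_0) = (-44.3 + j48)/(55.7 + j48)
|Γ| = 65.3/73.5

|Γ| ≈ 0.888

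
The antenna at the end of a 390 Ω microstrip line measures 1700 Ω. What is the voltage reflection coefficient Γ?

Γ = (Z_L − Z_0)/(Z_L + Z_0) = (1700 − 390)/(1700 + 390) = 1310/2090

Γ = 0.627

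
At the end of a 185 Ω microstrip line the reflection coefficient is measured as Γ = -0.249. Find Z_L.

Z_L = Z_0·(1 + Γ)/(1 − Γ) = 185·(0.751)/(1.25)

Z_L ≈ 111 Ω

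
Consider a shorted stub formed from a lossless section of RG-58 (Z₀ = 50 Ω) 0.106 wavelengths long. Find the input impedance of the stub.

βl = 2π × 0.106 = 38.2°
tan(βl) = 0.786
For a shorted stub, Z_in = jZ_0·tan(βl)

Z_in ≈ +j39.3 Ω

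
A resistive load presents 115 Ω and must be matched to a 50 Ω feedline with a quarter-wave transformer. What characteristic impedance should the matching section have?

Z_qwt = √(Z_0·R_L) = √(50 × 115) = √5750

Z_qwt ≈ 75.8 Ω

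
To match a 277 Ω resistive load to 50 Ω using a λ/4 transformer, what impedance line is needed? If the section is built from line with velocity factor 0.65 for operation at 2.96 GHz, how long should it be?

Z_qwt = √(Z_0·R_L) = √(50 × 277) = √13850
λ = 0.65·c/f = 0.0659 m, so l = λ/4 = 0.0165 m

Z_qwt ≈ 118 Ω; length ≈ 1.65 cm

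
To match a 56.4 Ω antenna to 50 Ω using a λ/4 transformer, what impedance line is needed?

Z_qwt = √(Z_0·R_L) = √(50 × 56.4) = √2820

Z_qwt ≈ 53.1 Ω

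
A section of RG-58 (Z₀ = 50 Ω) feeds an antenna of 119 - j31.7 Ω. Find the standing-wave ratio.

Γ = (Z_L − Z_0)/(Z_L + Z_0) = (69 − j31.7)/(169 − j31.7)
|Γ| = 75.9/172 = 0.442
VSWR = (1 + |Γ|)/(1 − |Γ|) = 1.44/0.558

VSWR ≈ 2.58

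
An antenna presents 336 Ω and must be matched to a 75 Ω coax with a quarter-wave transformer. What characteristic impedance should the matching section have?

Z_qwt ≈ 159 Ω

Z_qwt = √(Z_0·R_L) = √(75 × 336) = √25200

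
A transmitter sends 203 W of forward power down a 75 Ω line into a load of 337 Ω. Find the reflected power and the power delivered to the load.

P_reflected ≈ 82.1 W; P_delivered ≈ 121 W

Γ = (337 − 75)/(337 + 75) = 0.636
|Γ|² = 0.404
P_refl = |Γ|²·P_inc = 82.1 W, P_del = (1 − |Γ|²)·P_inc = 121 W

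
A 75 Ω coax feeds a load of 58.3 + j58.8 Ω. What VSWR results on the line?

VSWR ≈ 2.45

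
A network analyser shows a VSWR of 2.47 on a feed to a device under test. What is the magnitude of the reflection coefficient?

|Γ| = (S − 1)/(S + 1) = (2.47 − 1)/(2.47 + 1) = 1.47/3.47

|Γ| ≈ 0.424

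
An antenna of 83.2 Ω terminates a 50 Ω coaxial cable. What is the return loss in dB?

Γ = (83.2 − 50)/(83.2 + 50) = 0.249
RL = −20·log₁₀|Γ| = −20·log₁₀(0.249)

RL ≈ 12.1 dB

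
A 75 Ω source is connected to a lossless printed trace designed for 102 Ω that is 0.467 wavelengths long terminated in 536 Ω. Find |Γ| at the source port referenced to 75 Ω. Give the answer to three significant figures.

βl = 2π × 0.467 = 168°
tan(βl) = -0.21
Z_in = Z_0·(Z_L + jZ_0·tanβl)/(Z_0 + jZ_L·tanβl) = 252 + j257 Ω
Γ_s = (Z_in − Z_s)/(Z_in + Z_s) = (177 + j257)/(327 + j257), |Γ_s| = 0.75

|Γ| ≈ 0.75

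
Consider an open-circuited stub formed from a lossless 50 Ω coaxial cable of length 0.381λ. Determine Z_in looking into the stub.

βl = 2π × 0.381 = 137°
tan(βl) = -0.927
For an open-circuited stub, Z_in = −jZ_0·cot(βl) = −jZ_0/tan(βl)

Z_in ≈ +j53.9 Ω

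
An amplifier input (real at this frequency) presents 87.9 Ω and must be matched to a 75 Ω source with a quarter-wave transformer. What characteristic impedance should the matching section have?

Z_qwt ≈ 81.2 Ω

Z_qwt = √(Z_0·R_L) = √(75 × 87.9) = √6592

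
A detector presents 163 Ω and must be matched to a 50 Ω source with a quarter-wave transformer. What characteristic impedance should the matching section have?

Z_qwt = √(Z_0·R_L) = √(50 × 163) = √8150

Z_qwt ≈ 90.3 Ω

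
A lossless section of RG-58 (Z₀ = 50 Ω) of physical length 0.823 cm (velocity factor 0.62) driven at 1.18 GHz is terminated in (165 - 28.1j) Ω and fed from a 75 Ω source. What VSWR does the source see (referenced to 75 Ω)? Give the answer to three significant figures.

λ = v/f = 0.62·c / 1.18 GHz = 0.158 m
βl = 2π·l/λ = 2π × 0.0522 = 18.8°
tan(βl) = 0.34
Z_in = Z_0·(Z_L + jZ_0·tanβl)/(Z_0 + jZ_L·tanβl) = 68.7 − j74.1 Ω
Γ_s = (Z_in − Z_s)/(Z_in + Z_s) = (-6.32 − j74.1)/(144 − j74.1), |Γ_s| = 0.46
VSWR = (1 + |Γ_s|)/(1 − |Γ_s|)

VSWR ≈ 2.7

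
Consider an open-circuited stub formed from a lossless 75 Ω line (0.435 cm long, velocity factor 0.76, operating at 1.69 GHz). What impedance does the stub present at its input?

λ = v/f = 0.76·c / 1.69 GHz = 0.135 m
βl = 2π·l/λ = 2π × 0.0322 = 11.6°
tan(βl) = 0.205
For an open-circuited stub, Z_in = −jZ_0·cot(βl) = −jZ_0/tan(βl)

Z_in ≈ −j365 Ω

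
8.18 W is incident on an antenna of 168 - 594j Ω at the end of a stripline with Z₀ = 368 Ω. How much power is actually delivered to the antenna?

P_delivered ≈ 3.16 W

|Γ| = |(-200 − j594)/(536 − j594)| = 0.783
|Γ|² = 0.614
P_refl = |Γ|²·P_inc = 5.02 W, P_del = (1 − |Γ|²)·P_inc = 3.16 W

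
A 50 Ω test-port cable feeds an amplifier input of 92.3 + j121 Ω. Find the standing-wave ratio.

Γ = (Z_L − Z_0)/(Z_L + Z_0) = (42.3 + j121)/(142.3 + j121)
|Γ| = 128/187 = 0.686
VSWR = (1 + |Γ|)/(1 − |Γ|) = 1.69/0.314

VSWR ≈ 5.37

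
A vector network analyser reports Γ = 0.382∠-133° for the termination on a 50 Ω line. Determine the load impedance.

Z_L ≈ 25.6 − j16.8 Ω

Z_L = Z_0·(1 + Γ)/(1 − Γ) = 50·(0.739 − j0.279)/(1.26 + j0.279)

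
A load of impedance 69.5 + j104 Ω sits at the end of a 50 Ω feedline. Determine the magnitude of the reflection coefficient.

|Γ| ≈ 0.668

Γ = (Z_L − Z_0)/(Z_L + Z_0) = (19.5 + j104)/(119.5 + j104)
|Γ| = 106/158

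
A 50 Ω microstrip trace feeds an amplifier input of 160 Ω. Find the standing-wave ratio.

Γ = (160 − 50)/(160 + 50) = 0.524
VSWR = (1 + 0.524)/(1 − 0.524)

VSWR ≈ 3.2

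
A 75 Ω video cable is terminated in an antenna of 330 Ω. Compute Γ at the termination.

Γ = 0.63

Γ = (Z_L − Z_0)/(Z_L + Z_0) = (330 − 75)/(330 + 75) = 255/405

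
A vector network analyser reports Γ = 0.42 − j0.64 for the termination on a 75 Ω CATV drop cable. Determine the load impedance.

Z_L ≈ 41.6 − j129 Ω

Z_L = Z_0·(1 + Γ)/(1 − Γ) = 75·(1.42 − j0.64)/(0.58 + j0.64)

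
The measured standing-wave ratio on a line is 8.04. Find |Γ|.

|Γ| = (S − 1)/(S + 1) = (8.04 − 1)/(8.04 + 1) = 7.04/9.04

|Γ| ≈ 0.779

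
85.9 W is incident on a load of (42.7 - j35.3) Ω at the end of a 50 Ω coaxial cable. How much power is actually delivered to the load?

P_delivered ≈ 74.6 W

|Γ| = |(-7.3 − j35.3)/(92.7 − j35.3)| = 0.363
|Γ|² = 0.132
P_refl = |Γ|²·P_inc = 11.3 W, P_del = (1 − |Γ|²)·P_inc = 74.6 W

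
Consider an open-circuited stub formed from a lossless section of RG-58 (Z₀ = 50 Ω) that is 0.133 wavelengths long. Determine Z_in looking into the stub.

Z_in ≈ −j45.2 Ω

βl = 2π × 0.133 = 47.9°
tan(βl) = 1.11
For an open-circuited stub, Z_in = −jZ_0·cot(βl) = −jZ_0/tan(βl)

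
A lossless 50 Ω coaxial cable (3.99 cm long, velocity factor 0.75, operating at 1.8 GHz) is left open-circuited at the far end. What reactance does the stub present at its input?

X_in ≈ 23.2 Ω (inductive)

λ = v/f = 0.75·c / 1.8 GHz = 0.125 m
βl = 2π·l/λ = 2π × 0.319 = 115°
tan(βl) = -2.15
For an open-circuited stub, Z_in = −jZ_0·cot(βl) = −jZ_0/tan(βl)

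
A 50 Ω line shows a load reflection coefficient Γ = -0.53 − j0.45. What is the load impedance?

Z_L = Z_0·(1 + Γ)/(1 − Γ) = 50·(0.47 − j0.45)/(1.53 + j0.45)

Z_L ≈ 10.2 − j17.7 Ω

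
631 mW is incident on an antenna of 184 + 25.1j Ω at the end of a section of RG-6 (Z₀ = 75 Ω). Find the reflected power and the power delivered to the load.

|Γ| = |(109 + j25.1)/(259 + j25.1)| = 0.43
|Γ|² = 0.185
P_refl = |Γ|²·P_inc = 117 mW, P_del = (1 − |Γ|²)·P_inc = 514 mW

P_reflected ≈ 117 mW; P_delivered ≈ 514 mW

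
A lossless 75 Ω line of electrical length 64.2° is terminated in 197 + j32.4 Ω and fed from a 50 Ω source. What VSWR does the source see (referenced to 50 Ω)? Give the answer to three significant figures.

VSWR ≈ 2.43

tan(βl) = 2.07
Z_in = Z_0·(Z_L + jZ_0·tanβl)/(Z_0 + jZ_L·tanβl) = 35.2 − j35.6 Ω
Γ_s = (Z_in − Z_s)/(Z_in + Z_s) = (-14.8 − j35.6)/(85.2 − j35.6), |Γ_s| = 0.417
VSWR = (1 + |Γ_s|)/(1 − |Γ_s|)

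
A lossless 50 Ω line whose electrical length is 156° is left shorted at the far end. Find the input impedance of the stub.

Z_in ≈ −j22.3 Ω

tan(βl) = -0.445
For a shorted stub, Z_in = jZ_0·tan(βl)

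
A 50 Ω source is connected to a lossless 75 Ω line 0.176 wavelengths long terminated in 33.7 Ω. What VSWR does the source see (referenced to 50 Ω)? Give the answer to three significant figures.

βl = 2π × 0.176 = 63.4°
tan(βl) = 1.99
Z_in = Z_0·(Z_L + jZ_0·tanβl)/(Z_0 + jZ_L·tanβl) = 93 + j66.2 Ω
Γ_s = (Z_in − Z_s)/(Z_in + Z_s) = (43 + j66.2)/(143 + j66.2), |Γ_s| = 0.501
VSWR = (1 + |Γ_s|)/(1 − |Γ_s|)

VSWR ≈ 3.01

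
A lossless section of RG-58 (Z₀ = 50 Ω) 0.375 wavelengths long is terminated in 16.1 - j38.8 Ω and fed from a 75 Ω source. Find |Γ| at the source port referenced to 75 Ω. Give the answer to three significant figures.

|Γ| ≈ 0.55

βl = 2π × 0.375 = 135°
tan(βl) = -1
Z_in = Z_0·(Z_L + jZ_0·tanβl)/(Z_0 + jZ_L·tanβl) = 209 − j95.6 Ω
Γ_s = (Z_in − Z_s)/(Z_in + Z_s) = (134 − j95.6)/(284 − j95.6), |Γ_s| = 0.55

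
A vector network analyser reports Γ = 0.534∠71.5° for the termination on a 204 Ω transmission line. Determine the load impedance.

Z_L ≈ 154 + j218 Ω

Z_L = Z_0·(1 + Γ)/(1 − Γ) = 204·(1.17 + j0.506)/(0.831 − j0.506)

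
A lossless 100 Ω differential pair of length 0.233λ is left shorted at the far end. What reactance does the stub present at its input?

βl = 2π × 0.233 = 83.9°
tan(βl) = 9.33
For a shorted stub, Z_in = jZ_0·tan(βl)

X_in ≈ 933 Ω (inductive)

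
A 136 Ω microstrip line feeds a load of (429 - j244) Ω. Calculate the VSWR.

VSWR ≈ 4.26

Γ = (Z_L − Z_0)/(Z_L + Z_0) = (293 − j244)/(565 − j244)
|Γ| = 381/615 = 0.62
VSWR = (1 + |Γ|)/(1 − |Γ|) = 1.62/0.38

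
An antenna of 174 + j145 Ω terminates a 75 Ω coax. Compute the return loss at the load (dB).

RL ≈ 4.3 dB

Γ = (99 + j145)/(249 + j145), |Γ| = 0.609
RL = −20·log₁₀|Γ| = −20·log₁₀(0.609)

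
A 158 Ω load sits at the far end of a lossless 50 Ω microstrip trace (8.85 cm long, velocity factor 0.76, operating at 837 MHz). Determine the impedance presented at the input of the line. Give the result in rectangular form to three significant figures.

Z_in ≈ 19.4 + j22.3 Ω

λ = v/f = 0.76·c / 837 MHz = 0.272 m
βl = 2π·l/λ = 2π × 0.325 = 117°
tan(βl) = tan(117°) = -1.97
Z_in = Z_0·(Z_L + jZ_0·tanβl)/(Z_0 + jZ_L·tanβl)
     = 50·(158 − j98.3)/(50 − j311)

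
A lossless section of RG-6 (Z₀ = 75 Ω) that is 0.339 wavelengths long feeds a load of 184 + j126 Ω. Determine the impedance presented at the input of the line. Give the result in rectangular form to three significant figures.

βl = 2π × 0.339 = 122°
tan(βl) = tan(122°) = -1.6
Z_in = Z_0·(Z_L + jZ_0·tanβl)/(Z_0 + jZ_L·tanβl)
     = 75·(184 + j6.16)/(276 − j294)

Z_in ≈ 22.6 + j25.7 Ω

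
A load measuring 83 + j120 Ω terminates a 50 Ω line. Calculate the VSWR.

Γ = (Z_L − Z_0)/(Z_L + Z_0) = (33 + j120)/(133 + j120)
|Γ| = 124/179 = 0.695
VSWR = (1 + |Γ|)/(1 − |Γ|) = 1.69/0.305

VSWR ≈ 5.55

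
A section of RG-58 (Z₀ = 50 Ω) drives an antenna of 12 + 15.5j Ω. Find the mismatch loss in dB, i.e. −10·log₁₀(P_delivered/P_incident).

mismatch loss ≈ 2.31 dB

Γ = (-38 + j15.5)/(62 + j15.5), |Γ| = 0.642
|Γ|² = 0.412, so P_del/P_inc = 1 − |Γ|² = 0.588
ML = −10·log₁₀(1 − |Γ|²)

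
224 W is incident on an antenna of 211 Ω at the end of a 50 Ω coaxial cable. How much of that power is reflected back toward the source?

P_reflected ≈ 85.2 W

Γ = (211 − 50)/(211 + 50) = 0.617
|Γ|² = 0.381
P_refl = |Γ|²·P_inc = 85.2 W, P_del = (1 − |Γ|²)·P_inc = 139 W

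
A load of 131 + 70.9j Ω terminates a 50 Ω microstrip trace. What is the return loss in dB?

Γ = (81 + j70.9)/(181 + j70.9), |Γ| = 0.554
RL = −20·log₁₀|Γ| = −20·log₁₀(0.554)

RL ≈ 5.13 dB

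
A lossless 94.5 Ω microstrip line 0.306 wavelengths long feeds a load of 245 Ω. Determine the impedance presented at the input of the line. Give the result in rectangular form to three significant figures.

βl = 2π × 0.306 = 110°
tan(βl) = tan(110°) = -2.72
Z_in = Z_0·(Z_L + jZ_0·tanβl)/(Z_0 + jZ_L·tanβl)
     = 94.5·(245 − j257)/(94.5 − j667)

Z_in ≈ 40.5 + j29 Ω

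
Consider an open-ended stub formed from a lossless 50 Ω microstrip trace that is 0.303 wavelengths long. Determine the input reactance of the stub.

βl = 2π × 0.303 = 109°
tan(βl) = -2.89
For an open-ended stub, Z_in = −jZ_0·cot(βl) = −jZ_0/tan(βl)

X_in ≈ 17.3 Ω (inductive)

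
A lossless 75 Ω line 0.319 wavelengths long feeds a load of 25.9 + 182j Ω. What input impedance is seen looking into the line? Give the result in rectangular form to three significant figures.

βl = 2π × 0.319 = 115°
tan(βl) = tan(115°) = -2.16
Z_in = Z_0·(Z_L + jZ_0·tanβl)/(Z_0 + jZ_L·tanβl)
     = 75·(25.9 + j20)/(468 − j56)

Z_in ≈ 3.71 + j3.64 Ω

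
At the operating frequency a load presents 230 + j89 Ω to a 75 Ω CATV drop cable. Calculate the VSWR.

Γ = (Z_L − Z_0)/(Z_L + Z_0) = (155 + j89)/(305 + j89)
|Γ| = 179/318 = 0.563
VSWR = (1 + |Γ|)/(1 − |Γ|) = 1.56/0.437

VSWR ≈ 3.57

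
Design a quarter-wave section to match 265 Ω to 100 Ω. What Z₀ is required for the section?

Z_qwt ≈ 163 Ω

Z_qwt = √(Z_0·R_L) = √(100 × 265) = √26500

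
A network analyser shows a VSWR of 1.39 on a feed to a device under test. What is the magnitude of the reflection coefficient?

|Γ| ≈ 0.163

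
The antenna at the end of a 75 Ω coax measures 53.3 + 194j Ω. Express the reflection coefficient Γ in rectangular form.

Γ ≈ 0.644 + j0.538

Γ = (Z_L − Z_0)/(Z_L + Z_0) = (-21.7 + j194)/(128.3 + j194)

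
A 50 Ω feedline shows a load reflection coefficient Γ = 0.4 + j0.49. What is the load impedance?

Z_L ≈ 50 + j81.7 Ω

Z_L = Z_0·(1 + Γ)/(1 − Γ) = 50·(1.4 + j0.49)/(0.6 − j0.49)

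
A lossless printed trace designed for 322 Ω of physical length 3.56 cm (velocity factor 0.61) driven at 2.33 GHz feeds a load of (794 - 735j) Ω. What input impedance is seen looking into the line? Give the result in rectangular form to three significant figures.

Z_in ≈ 1330 + j513 Ω

λ = v/f = 0.61·c / 2.33 GHz = 0.0785 m
βl = 2π·l/λ = 2π × 0.453 = 163°
tan(βl) = tan(163°) = -0.302
Z_in = Z_0·(Z_L + jZ_0·tanβl)/(Z_0 + jZ_L·tanβl)
     = 322·(794 − j832)/(99.8 − j240)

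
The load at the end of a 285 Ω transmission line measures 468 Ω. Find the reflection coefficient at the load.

Γ = 0.243

Γ = (Z_L − Z_0)/(Z_L + Z_0) = (468 − 285)/(468 + 285) = 183/753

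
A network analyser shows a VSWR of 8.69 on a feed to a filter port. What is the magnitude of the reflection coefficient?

|Γ| = (S − 1)/(S + 1) = (8.69 − 1)/(8.69 + 1) = 7.69/9.69

|Γ| ≈ 0.794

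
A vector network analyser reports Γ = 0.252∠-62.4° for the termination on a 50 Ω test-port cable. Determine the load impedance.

Z_L = Z_0·(1 + Γ)/(1 − Γ) = 50·(1.12 − j0.223)/(0.883 + j0.223)

Z_L ≈ 56.4 − j26.9 Ω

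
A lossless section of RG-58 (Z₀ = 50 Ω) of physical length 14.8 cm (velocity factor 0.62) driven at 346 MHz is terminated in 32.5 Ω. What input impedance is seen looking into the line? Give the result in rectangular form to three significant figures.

Z_in ≈ 74.4 − j10.3 Ω

λ = v/f = 0.62·c / 346 MHz = 0.538 m
βl = 2π·l/λ = 2π × 0.275 = 99.1°
tan(βl) = tan(99.1°) = -6.23
Z_in = Z_0·(Z_L + jZ_0·tanβl)/(Z_0 + jZ_L·tanβl)
     = 50·(32.5 − j312)/(50 − j203)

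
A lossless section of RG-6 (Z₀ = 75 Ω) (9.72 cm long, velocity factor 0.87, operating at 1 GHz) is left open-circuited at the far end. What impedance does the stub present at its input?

λ = v/f = 0.87·c / 1 GHz = 0.261 m
βl = 2π·l/λ = 2π × 0.372 = 134°
tan(βl) = -1.03
For an open-circuited stub, Z_in = −jZ_0·cot(βl) = −jZ_0/tan(βl)

Z_in ≈ +j72.6 Ω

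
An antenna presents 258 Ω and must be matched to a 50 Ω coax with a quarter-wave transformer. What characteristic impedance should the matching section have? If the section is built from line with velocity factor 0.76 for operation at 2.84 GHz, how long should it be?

Z_qwt ≈ 114 Ω; length ≈ 2.01 cm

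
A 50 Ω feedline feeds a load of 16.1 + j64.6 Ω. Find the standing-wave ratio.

VSWR ≈ 8.49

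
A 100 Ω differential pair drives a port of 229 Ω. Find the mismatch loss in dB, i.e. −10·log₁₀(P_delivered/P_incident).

mismatch loss ≈ 0.725 dB

Γ = (229 − 100)/(229 + 100) = 0.392
|Γ|² = 0.154, so P_del/P_inc = 1 − |Γ|² = 0.846
ML = −10·log₁₀(1 − |Γ|²)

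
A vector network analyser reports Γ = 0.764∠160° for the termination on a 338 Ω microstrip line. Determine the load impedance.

Z_L = Z_0·(1 + Γ)/(1 − Γ) = 338·(0.282 + j0.261)/(1.72 − j0.261)

Z_L ≈ 46.6 + j58.5 Ω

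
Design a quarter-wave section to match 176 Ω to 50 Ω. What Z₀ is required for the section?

Z_qwt = √(Z_0·R_L) = √(50 × 176) = √8800

Z_qwt ≈ 93.8 Ω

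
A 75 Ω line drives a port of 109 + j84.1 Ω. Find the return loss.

Γ = (34 + j84.1)/(184 + j84.1), |Γ| = 0.448
RL = −20·log₁₀|Γ| = −20·log₁₀(0.448)

RL ≈ 6.97 dB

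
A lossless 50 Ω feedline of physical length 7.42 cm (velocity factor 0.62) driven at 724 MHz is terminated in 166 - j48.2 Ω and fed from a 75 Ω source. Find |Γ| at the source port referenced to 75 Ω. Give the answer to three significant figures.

λ = v/f = 0.62·c / 724 MHz = 0.257 m
βl = 2π·l/λ = 2π × 0.289 = 104°
tan(βl) = -4.02
Z_in = Z_0·(Z_L + jZ_0·tanβl)/(Z_0 + jZ_L·tanβl) = 15.3 + j15.7 Ω
Γ_s = (Z_in − Z_s)/(Z_in + Z_s) = (-59.7 + j15.7)/(90.3 + j15.7), |Γ_s| = 0.674

|Γ| ≈ 0.674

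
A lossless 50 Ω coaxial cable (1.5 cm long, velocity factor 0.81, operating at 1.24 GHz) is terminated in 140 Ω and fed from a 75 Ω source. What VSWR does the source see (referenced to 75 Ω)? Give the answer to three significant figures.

VSWR ≈ 2.43

λ = v/f = 0.81·c / 1.24 GHz = 0.196 m
βl = 2π·l/λ = 2π × 0.0765 = 27.6°
tan(βl) = 0.522
Z_in = Z_0·(Z_L + jZ_0·tanβl)/(Z_0 + jZ_L·tanβl) = 56.8 − j56.9 Ω
Γ_s = (Z_in − Z_s)/(Z_in + Z_s) = (-18.2 − j56.9)/(132 − j56.9), |Γ_s| = 0.416
VSWR = (1 + |Γ_s|)/(1 − |Γ_s|)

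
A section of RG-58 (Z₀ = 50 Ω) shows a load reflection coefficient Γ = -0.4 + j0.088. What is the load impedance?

Z_L ≈ 21.1 + j4.47 Ω

Z_L = Z_0·(1 + Γ)/(1 − Γ) = 50·(0.6 + j0.088)/(1.4 − j0.088)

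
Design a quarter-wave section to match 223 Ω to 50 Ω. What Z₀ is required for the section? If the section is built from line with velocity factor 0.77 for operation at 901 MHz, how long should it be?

Z_qwt ≈ 106 Ω; length ≈ 6.41 cm

Z_qwt = √(Z_0·R_L) = √(50 × 223) = √11150
λ = 0.77·c/f = 0.256 m, so l = λ/4 = 0.0641 m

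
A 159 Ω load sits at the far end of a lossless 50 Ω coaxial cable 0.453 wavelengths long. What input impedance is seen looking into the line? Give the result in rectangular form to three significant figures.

Z_in ≈ 89.7 + j71.6 Ω

βl = 2π × 0.453 = 163°
tan(βl) = tan(163°) = -0.304
Z_in = Z_0·(Z_L + jZ_0·tanβl)/(Z_0 + jZ_L·tanβl)
     = 50·(159 − j15.2)/(50 − j48.4)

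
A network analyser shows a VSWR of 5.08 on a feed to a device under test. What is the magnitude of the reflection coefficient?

|Γ| ≈ 0.671

|Γ| = (S − 1)/(S + 1) = (5.08 − 1)/(5.08 + 1) = 4.08/6.08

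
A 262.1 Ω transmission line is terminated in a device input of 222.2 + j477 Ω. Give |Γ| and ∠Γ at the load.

Γ ≈ 0.704 ∠ 50.2°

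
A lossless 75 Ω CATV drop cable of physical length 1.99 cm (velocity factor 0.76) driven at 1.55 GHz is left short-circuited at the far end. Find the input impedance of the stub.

Z_in ≈ +j85.4 Ω

λ = v/f = 0.76·c / 1.55 GHz = 0.147 m
βl = 2π·l/λ = 2π × 0.135 = 48.7°
tan(βl) = 1.14
For a short-circuited stub, Z_in = jZ_0·tan(βl)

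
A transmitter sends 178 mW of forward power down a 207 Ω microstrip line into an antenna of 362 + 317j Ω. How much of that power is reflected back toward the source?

|Γ| = |(155 + j317)/(569 + j317)| = 0.542
|Γ|² = 0.293
P_refl = |Γ|²·P_inc = 52.2 mW, P_del = (1 − |Γ|²)·P_inc = 126 mW

P_reflected ≈ 52.2 mW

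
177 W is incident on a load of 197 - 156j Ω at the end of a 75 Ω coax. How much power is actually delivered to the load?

P_delivered ≈ 106 W

|Γ| = |(122 − j156)/(272 − j156)| = 0.632
|Γ|² = 0.399
P_refl = |Γ|²·P_inc = 70.6 W, P_del = (1 − |Γ|²)·P_inc = 106 W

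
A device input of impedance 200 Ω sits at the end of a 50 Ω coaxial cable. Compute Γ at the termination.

Γ = 0.6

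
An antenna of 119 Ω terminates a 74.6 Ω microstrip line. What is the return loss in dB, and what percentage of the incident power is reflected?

RL ≈ 12.8 dB; 5.26% of incident power reflected

Γ = (119 − 74.6)/(119 + 74.6) = 0.229
RL = −20·log₁₀(0.229) = 12.8 dB
P_refl/P_inc = |Γ|² = 0.0526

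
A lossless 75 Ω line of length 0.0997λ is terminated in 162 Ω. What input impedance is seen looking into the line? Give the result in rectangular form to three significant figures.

Z_in ≈ 71.7 − j57.8 Ω

βl = 2π × 0.0997 = 35.9°
tan(βl) = tan(35.9°) = 0.724
Z_in = Z_0·(Z_L + jZ_0·tanβl)/(Z_0 + jZ_L·tanβl)
     = 75·(162 + j54.3)/(75 + j117)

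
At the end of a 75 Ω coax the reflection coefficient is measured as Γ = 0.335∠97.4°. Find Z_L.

Z_L = Z_0·(1 + Γ)/(1 − Γ) = 75·(0.957 + j0.332)/(1.04 − j0.332)

Z_L ≈ 55.6 + j41.6 Ω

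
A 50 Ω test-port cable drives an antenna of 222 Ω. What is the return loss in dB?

Γ = (222 − 50)/(222 + 50) = 0.632
RL = −20·log₁₀|Γ| = −20·log₁₀(0.632)

RL ≈ 3.98 dB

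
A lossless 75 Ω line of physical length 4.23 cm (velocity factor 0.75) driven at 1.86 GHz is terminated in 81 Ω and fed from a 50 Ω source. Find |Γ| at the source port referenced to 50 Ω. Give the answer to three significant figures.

|Γ| ≈ 0.192

λ = v/f = 0.75·c / 1.86 GHz = 0.121 m
βl = 2π·l/λ = 2π × 0.35 = 126°
tan(βl) = -1.38
Z_in = Z_0·(Z_L + jZ_0·tanβl)/(Z_0 + jZ_L·tanβl) = 73 + j5.34 Ω
Γ_s = (Z_in − Z_s)/(Z_in + Z_s) = (23 + j5.34)/(123 + j5.34), |Γ_s| = 0.192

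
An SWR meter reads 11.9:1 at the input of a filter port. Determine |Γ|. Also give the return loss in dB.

|Γ| ≈ 0.845; return loss ≈ 1.46 dB

|Γ| = (S − 1)/(S + 1) = (11.9 − 1)/(11.9 + 1) = 10.9/12.9
RL = −20·log₁₀|Γ| = −20·log₁₀(0.845)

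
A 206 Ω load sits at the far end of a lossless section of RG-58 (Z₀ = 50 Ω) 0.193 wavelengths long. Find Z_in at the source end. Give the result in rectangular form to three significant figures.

βl = 2π × 0.193 = 69.5°
tan(βl) = tan(69.5°) = 2.67
Z_in = Z_0·(Z_L + jZ_0·tanβl)/(Z_0 + jZ_L·tanβl)
     = 50·(206 + j134)/(50 + j550)

Z_in ≈ 13.7 − j17.5 Ω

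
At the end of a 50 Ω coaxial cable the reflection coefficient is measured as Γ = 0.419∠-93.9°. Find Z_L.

Z_L ≈ 33.4 − j33.9 Ω

Z_L = Z_0·(1 + Γ)/(1 − Γ) = 50·(0.972 − j0.418)/(1.03 + j0.418)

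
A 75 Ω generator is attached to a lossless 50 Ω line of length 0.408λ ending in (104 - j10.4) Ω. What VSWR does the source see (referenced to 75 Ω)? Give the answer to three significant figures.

VSWR ≈ 1.93

βl = 2π × 0.408 = 147°
tan(βl) = -0.652
Z_in = Z_0·(Z_L + jZ_0·tanβl)/(Z_0 + jZ_L·tanβl) = 57.3 + j40.2 Ω
Γ_s = (Z_in − Z_s)/(Z_in + Z_s) = (-17.7 + j40.2)/(132 + j40.2), |Γ_s| = 0.318
VSWR = (1 + |Γ_s|)/(1 − |Γ_s|)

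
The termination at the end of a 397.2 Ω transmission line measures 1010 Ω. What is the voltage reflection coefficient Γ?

Γ = 0.435

Γ = (Z_L − Z_0)/(Z_L + Z_0) = (1010 − 397.2)/(1010 + 397.2) = 612.8/1407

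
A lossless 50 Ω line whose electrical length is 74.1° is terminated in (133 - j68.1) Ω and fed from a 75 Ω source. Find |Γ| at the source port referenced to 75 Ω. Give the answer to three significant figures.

|Γ| ≈ 0.674

tan(βl) = 3.51
Z_in = Z_0·(Z_L + jZ_0·tanβl)/(Z_0 + jZ_L·tanβl) = 14.7 − j5.15 Ω
Γ_s = (Z_in − Z_s)/(Z_in + Z_s) = (-60.3 − j5.15)/(89.7 − j5.15), |Γ_s| = 0.674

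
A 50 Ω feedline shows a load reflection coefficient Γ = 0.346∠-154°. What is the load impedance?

Z_L = Z_0·(1 + Γ)/(1 − Γ) = 50·(0.689 − j0.152)/(1.31 + j0.152)

Z_L ≈ 25.3 − j8.71 Ω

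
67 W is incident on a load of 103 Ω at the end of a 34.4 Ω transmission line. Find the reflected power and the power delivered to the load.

P_reflected ≈ 16.7 W; P_delivered ≈ 50.3 W

Γ = (103 − 34.4)/(103 + 34.4) = 0.499
|Γ|² = 0.249
P_refl = |Γ|²·P_inc = 16.7 W, P_del = (1 − |Γ|²)·P_inc = 50.3 W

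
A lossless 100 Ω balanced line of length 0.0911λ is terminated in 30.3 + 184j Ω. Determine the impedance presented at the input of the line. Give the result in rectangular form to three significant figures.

Z_in ≈ 591 − j717 Ω

βl = 2π × 0.0911 = 32.8°
tan(βl) = tan(32.8°) = 0.644
Z_in = Z_0·(Z_L + jZ_0·tanβl)/(Z_0 + jZ_L·tanβl)
     = 100·(30.3 + j248)/(-18.6 + j19.5)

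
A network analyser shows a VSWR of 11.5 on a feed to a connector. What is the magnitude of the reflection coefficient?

|Γ| ≈ 0.84

|Γ| = (S − 1)/(S + 1) = (11.5 − 1)/(11.5 + 1) = 10.5/12.5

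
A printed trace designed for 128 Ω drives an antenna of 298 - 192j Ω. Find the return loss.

RL ≈ 5.21 dB

Γ = (170 − j192)/(426 − j192), |Γ| = 0.549
RL = −20·log₁₀|Γ| = −20·log₁₀(0.549)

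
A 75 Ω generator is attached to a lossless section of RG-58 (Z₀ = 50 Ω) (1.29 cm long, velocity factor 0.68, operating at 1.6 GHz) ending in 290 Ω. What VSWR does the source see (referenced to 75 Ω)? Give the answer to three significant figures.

λ = v/f = 0.68·c / 1.6 GHz = 0.128 m
βl = 2π·l/λ = 2π × 0.101 = 36.4°
tan(βl) = 0.738
Z_in = Z_0·(Z_L + jZ_0·tanβl)/(Z_0 + jZ_L·tanβl) = 23.2 − j62.3 Ω
Γ_s = (Z_in − Z_s)/(Z_in + Z_s) = (-51.8 − j62.3)/(98.2 − j62.3), |Γ_s| = 0.697
VSWR = (1 + |Γ_s|)/(1 − |Γ_s|)

VSWR ≈ 5.6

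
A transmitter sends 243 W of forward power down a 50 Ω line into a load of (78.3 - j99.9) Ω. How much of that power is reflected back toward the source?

|Γ| = |(28.3 − j99.9)/(128.3 − j99.9)| = 0.639
|Γ|² = 0.408
P_refl = |Γ|²·P_inc = 99.1 W, P_del = (1 − |Γ|²)·P_inc = 144 W

P_reflected ≈ 99.1 W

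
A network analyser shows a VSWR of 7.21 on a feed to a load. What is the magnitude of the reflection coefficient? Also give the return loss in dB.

|Γ| ≈ 0.756; return loss ≈ 2.43 dB

|Γ| = (S − 1)/(S + 1) = (7.21 − 1)/(7.21 + 1) = 6.21/8.21
RL = −20·log₁₀|Γ| = −20·log₁₀(0.756)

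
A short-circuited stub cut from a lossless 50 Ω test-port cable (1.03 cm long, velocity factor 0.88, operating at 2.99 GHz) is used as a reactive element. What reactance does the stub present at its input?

λ = v/f = 0.88·c / 2.99 GHz = 0.0883 m
βl = 2π·l/λ = 2π × 0.117 = 42°
tan(βl) = 0.9
For a short-circuited stub, Z_in = jZ_0·tan(βl)

X_in ≈ 45 Ω (inductive)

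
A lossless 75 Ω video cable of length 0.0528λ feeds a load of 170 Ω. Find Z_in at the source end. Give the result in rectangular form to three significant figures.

βl = 2π × 0.0528 = 19°
tan(βl) = tan(19°) = 0.344
Z_in = Z_0·(Z_L + jZ_0·tanβl)/(Z_0 + jZ_L·tanβl)
     = 75·(170 + j25.8)/(75 + j58.6)

Z_in ≈ 118 − j66.4 Ω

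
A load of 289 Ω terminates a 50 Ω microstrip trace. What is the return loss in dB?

Γ = (289 − 50)/(289 + 50) = 0.705
RL = −20·log₁₀|Γ| = −20·log₁₀(0.705)

RL ≈ 3.04 dB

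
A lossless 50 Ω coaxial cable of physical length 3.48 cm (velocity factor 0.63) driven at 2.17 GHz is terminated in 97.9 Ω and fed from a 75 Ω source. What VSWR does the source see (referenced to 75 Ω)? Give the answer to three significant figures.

λ = v/f = 0.63·c / 2.17 GHz = 0.0871 m
βl = 2π·l/λ = 2π × 0.4 = 144°
tan(βl) = -0.731
Z_in = Z_0·(Z_L + jZ_0·tanβl)/(Z_0 + jZ_L·tanβl) = 49.3 + j34 Ω
Γ_s = (Z_in − Z_s)/(Z_in + Z_s) = (-25.7 + j34)/(124 + j34), |Γ_s| = 0.331
VSWR = (1 + |Γ_s|)/(1 − |Γ_s|)

VSWR ≈ 1.99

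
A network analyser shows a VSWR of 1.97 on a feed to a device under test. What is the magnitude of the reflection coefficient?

|Γ| ≈ 0.327

|Γ| = (S − 1)/(S + 1) = (1.97 − 1)/(1.97 + 1) = 0.97/2.97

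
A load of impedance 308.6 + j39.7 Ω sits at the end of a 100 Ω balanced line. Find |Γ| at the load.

Γ = (Z_L − Z_0)/(Z_L + Z_0) = (208.6 + j39.7)/(408.6 + j39.7)
|Γ| = 212/411

|Γ| ≈ 0.517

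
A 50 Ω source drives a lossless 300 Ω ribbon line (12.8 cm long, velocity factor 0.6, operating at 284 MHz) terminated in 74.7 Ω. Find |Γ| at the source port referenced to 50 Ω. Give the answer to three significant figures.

λ = v/f = 0.6·c / 284 MHz = 0.634 m
βl = 2π·l/λ = 2π × 0.202 = 72.7°
tan(βl) = 3.21
Z_in = Z_0·(Z_L + jZ_0·tanβl)/(Z_0 + jZ_L·tanβl) = 515 + j551 Ω
Γ_s = (Z_in − Z_s)/(Z_in + Z_s) = (465 + j551)/(565 + j551), |Γ_s| = 0.914

|Γ| ≈ 0.914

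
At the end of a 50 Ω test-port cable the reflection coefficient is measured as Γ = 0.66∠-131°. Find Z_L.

Z_L ≈ 12.3 − j21.6 Ω

Z_L = Z_0·(1 + Γ)/(1 − Γ) = 50·(0.567 − j0.498)/(1.43 + j0.498)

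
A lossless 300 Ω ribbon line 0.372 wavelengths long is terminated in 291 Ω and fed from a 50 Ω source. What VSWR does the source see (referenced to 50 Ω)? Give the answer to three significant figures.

VSWR ≈ 6.01

βl = 2π × 0.372 = 134°
tan(βl) = -1.04
Z_in = Z_0·(Z_L + jZ_0·tanβl)/(Z_0 + jZ_L·tanβl) = 300 − j9.14 Ω
Γ_s = (Z_in − Z_s)/(Z_in + Z_s) = (250 − j9.14)/(350 − j9.14), |Γ_s| = 0.715
VSWR = (1 + |Γ_s|)/(1 − |Γ_s|)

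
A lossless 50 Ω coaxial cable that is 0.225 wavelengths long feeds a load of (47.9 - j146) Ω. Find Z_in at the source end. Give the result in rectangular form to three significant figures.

βl = 2π × 0.225 = 81°
tan(βl) = tan(81°) = 6.31
Z_in = Z_0·(Z_L + jZ_0·tanβl)/(Z_0 + jZ_L·tanβl)
     = 50·(47.9 + j170)/(972 + j302)

Z_in ≈ 4.72 + j7.26 Ω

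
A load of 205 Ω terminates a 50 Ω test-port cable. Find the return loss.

RL ≈ 4.32 dB

Γ = (205 − 50)/(205 + 50) = 0.608
RL = −20·log₁₀|Γ| = −20·log₁₀(0.608)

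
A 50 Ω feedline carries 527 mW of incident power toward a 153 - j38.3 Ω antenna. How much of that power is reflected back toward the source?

P_reflected ≈ 149 mW

|Γ| = |(103 − j38.3)/(203 − j38.3)| = 0.532
|Γ|² = 0.283
P_refl = |Γ|²·P_inc = 149 mW, P_del = (1 − |Γ|²)·P_inc = 378 mW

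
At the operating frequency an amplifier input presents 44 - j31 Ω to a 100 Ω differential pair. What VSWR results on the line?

VSWR ≈ 2.54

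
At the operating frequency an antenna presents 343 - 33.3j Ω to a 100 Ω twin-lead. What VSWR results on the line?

VSWR ≈ 3.47

Γ = (Z_L − Z_0)/(Z_L + Z_0) = (243 − j33.3)/(443 − j33.3)
|Γ| = 245/444 = 0.552
VSWR = (1 + |Γ|)/(1 − |Γ|) = 1.55/0.448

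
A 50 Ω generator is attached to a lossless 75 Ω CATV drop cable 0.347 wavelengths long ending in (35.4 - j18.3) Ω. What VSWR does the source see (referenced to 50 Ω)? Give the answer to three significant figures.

VSWR ≈ 3.26

βl = 2π × 0.347 = 125°
tan(βl) = -1.43
Z_in = Z_0·(Z_L + jZ_0·tanβl)/(Z_0 + jZ_L·tanβl) = 123 − j65.7 Ω
Γ_s = (Z_in − Z_s)/(Z_in + Z_s) = (72.7 − j65.7)/(173 − j65.7), |Γ_s| = 0.53
VSWR = (1 + |Γ_s|)/(1 − |Γ_s|)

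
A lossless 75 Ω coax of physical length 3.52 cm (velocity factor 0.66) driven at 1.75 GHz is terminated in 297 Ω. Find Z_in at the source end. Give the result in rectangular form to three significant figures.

Z_in ≈ 21.8 + j28.1 Ω

λ = v/f = 0.66·c / 1.75 GHz = 0.113 m
βl = 2π·l/λ = 2π × 0.311 = 112°
tan(βl) = tan(112°) = -2.48
Z_in = Z_0·(Z_L + jZ_0·tanβl)/(Z_0 + jZ_L·tanβl)
     = 75·(297 − j186)/(75 − j735)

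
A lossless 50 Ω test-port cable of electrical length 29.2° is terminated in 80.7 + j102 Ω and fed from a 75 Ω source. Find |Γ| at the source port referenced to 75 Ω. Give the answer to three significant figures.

tan(βl) = 0.559
Z_in = Z_0·(Z_L + jZ_0·tanβl)/(Z_0 + jZ_L·tanβl) = 127 − j109 Ω
Γ_s = (Z_in − Z_s)/(Z_in + Z_s) = (52.1 − j109)/(202 − j109), |Γ_s| = 0.527

|Γ| ≈ 0.527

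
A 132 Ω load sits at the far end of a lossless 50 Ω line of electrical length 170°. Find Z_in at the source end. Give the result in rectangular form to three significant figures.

tan(βl) = tan(170°) = -0.176
Z_in = Z_0·(Z_L + jZ_0·tanβl)/(Z_0 + jZ_L·tanβl)
     = 50·(132 − j8.82)/(50 − j23.3)

Z_in ≈ 112 + j43.3 Ω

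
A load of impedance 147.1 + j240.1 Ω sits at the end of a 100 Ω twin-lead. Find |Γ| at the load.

Γ = (Z_L − Z_0)/(Z_L + Z_0) = (47.1 + j240.1)/(247.1 + j240.1)
|Γ| = 245/345

|Γ| ≈ 0.71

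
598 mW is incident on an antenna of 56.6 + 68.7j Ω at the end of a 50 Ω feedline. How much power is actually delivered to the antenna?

|Γ| = |(6.6 + j68.7)/(106.6 + j68.7)| = 0.544
|Γ|² = 0.296
P_refl = |Γ|²·P_inc = 177 mW, P_del = (1 − |Γ|²)·P_inc = 421 mW

P_delivered ≈ 421 mW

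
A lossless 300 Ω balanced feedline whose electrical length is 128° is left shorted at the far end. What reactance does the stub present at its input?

tan(βl) = -1.28
For a shorted stub, Z_in = jZ_0·tan(βl)

X_in ≈ -384 Ω (capacitive)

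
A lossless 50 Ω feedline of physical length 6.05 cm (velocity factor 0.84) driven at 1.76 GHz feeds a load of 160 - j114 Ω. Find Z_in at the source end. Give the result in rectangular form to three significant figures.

Z_in ≈ 70.4 + j103 Ω

λ = v/f = 0.84·c / 1.76 GHz = 0.143 m
βl = 2π·l/λ = 2π × 0.423 = 152°
tan(βl) = tan(152°) = -0.529
Z_in = Z_0·(Z_L + jZ_0·tanβl)/(Z_0 + jZ_L·tanβl)
     = 50·(160 − j140)/(-10.3 − j84.7)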